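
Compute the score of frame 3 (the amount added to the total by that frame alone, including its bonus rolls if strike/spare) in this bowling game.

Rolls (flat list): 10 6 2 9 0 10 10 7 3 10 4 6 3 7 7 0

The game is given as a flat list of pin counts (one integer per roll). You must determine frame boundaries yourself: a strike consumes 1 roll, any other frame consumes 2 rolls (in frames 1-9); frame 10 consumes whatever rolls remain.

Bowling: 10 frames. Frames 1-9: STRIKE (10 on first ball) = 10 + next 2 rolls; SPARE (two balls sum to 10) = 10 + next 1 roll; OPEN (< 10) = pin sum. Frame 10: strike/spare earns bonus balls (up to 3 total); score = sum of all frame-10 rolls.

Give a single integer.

Frame 1: STRIKE. 10 + next two rolls (6+2) = 18. Cumulative: 18
Frame 2: OPEN (6+2=8). Cumulative: 26
Frame 3: OPEN (9+0=9). Cumulative: 35
Frame 4: STRIKE. 10 + next two rolls (10+7) = 27. Cumulative: 62
Frame 5: STRIKE. 10 + next two rolls (7+3) = 20. Cumulative: 82

Answer: 9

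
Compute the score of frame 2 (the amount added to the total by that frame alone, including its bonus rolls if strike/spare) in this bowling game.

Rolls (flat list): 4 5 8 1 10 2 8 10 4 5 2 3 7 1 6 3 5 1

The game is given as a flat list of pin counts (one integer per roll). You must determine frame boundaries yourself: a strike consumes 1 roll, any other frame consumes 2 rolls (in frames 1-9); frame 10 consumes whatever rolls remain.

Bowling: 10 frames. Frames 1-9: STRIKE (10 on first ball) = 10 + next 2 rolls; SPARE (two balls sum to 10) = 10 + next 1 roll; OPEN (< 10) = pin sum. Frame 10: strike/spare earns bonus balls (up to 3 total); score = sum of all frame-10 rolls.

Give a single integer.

Frame 1: OPEN (4+5=9). Cumulative: 9
Frame 2: OPEN (8+1=9). Cumulative: 18
Frame 3: STRIKE. 10 + next two rolls (2+8) = 20. Cumulative: 38
Frame 4: SPARE (2+8=10). 10 + next roll (10) = 20. Cumulative: 58

Answer: 9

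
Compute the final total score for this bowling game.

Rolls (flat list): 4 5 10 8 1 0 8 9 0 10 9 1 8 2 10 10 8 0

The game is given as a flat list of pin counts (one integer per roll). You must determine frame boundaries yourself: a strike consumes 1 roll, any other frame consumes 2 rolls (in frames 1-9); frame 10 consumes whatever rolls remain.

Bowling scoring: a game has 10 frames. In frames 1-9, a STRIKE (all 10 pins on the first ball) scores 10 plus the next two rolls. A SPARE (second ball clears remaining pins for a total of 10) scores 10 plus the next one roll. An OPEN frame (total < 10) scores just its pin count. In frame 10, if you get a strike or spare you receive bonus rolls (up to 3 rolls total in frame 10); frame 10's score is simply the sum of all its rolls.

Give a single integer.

Answer: 158

Derivation:
Frame 1: OPEN (4+5=9). Cumulative: 9
Frame 2: STRIKE. 10 + next two rolls (8+1) = 19. Cumulative: 28
Frame 3: OPEN (8+1=9). Cumulative: 37
Frame 4: OPEN (0+8=8). Cumulative: 45
Frame 5: OPEN (9+0=9). Cumulative: 54
Frame 6: STRIKE. 10 + next two rolls (9+1) = 20. Cumulative: 74
Frame 7: SPARE (9+1=10). 10 + next roll (8) = 18. Cumulative: 92
Frame 8: SPARE (8+2=10). 10 + next roll (10) = 20. Cumulative: 112
Frame 9: STRIKE. 10 + next two rolls (10+8) = 28. Cumulative: 140
Frame 10: STRIKE. Sum of all frame-10 rolls (10+8+0) = 18. Cumulative: 158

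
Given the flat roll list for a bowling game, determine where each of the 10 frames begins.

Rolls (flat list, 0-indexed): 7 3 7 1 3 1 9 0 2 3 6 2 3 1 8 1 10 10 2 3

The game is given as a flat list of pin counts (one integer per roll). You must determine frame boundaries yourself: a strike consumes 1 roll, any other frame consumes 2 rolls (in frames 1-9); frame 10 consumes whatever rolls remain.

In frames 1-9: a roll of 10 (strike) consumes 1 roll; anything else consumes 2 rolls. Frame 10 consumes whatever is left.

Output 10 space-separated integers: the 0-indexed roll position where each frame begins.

Frame 1 starts at roll index 0: rolls=7,3 (sum=10), consumes 2 rolls
Frame 2 starts at roll index 2: rolls=7,1 (sum=8), consumes 2 rolls
Frame 3 starts at roll index 4: rolls=3,1 (sum=4), consumes 2 rolls
Frame 4 starts at roll index 6: rolls=9,0 (sum=9), consumes 2 rolls
Frame 5 starts at roll index 8: rolls=2,3 (sum=5), consumes 2 rolls
Frame 6 starts at roll index 10: rolls=6,2 (sum=8), consumes 2 rolls
Frame 7 starts at roll index 12: rolls=3,1 (sum=4), consumes 2 rolls
Frame 8 starts at roll index 14: rolls=8,1 (sum=9), consumes 2 rolls
Frame 9 starts at roll index 16: roll=10 (strike), consumes 1 roll
Frame 10 starts at roll index 17: 3 remaining rolls

Answer: 0 2 4 6 8 10 12 14 16 17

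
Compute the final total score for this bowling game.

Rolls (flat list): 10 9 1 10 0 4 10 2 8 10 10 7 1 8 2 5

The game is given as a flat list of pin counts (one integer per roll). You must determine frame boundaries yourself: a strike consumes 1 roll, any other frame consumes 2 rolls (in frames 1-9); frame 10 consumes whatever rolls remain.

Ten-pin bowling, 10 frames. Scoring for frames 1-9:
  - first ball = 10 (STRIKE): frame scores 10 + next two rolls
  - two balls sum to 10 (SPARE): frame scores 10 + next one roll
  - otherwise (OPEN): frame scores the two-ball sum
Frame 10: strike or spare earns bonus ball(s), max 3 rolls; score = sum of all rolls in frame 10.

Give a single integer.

Answer: 166

Derivation:
Frame 1: STRIKE. 10 + next two rolls (9+1) = 20. Cumulative: 20
Frame 2: SPARE (9+1=10). 10 + next roll (10) = 20. Cumulative: 40
Frame 3: STRIKE. 10 + next two rolls (0+4) = 14. Cumulative: 54
Frame 4: OPEN (0+4=4). Cumulative: 58
Frame 5: STRIKE. 10 + next two rolls (2+8) = 20. Cumulative: 78
Frame 6: SPARE (2+8=10). 10 + next roll (10) = 20. Cumulative: 98
Frame 7: STRIKE. 10 + next two rolls (10+7) = 27. Cumulative: 125
Frame 8: STRIKE. 10 + next two rolls (7+1) = 18. Cumulative: 143
Frame 9: OPEN (7+1=8). Cumulative: 151
Frame 10: SPARE. Sum of all frame-10 rolls (8+2+5) = 15. Cumulative: 166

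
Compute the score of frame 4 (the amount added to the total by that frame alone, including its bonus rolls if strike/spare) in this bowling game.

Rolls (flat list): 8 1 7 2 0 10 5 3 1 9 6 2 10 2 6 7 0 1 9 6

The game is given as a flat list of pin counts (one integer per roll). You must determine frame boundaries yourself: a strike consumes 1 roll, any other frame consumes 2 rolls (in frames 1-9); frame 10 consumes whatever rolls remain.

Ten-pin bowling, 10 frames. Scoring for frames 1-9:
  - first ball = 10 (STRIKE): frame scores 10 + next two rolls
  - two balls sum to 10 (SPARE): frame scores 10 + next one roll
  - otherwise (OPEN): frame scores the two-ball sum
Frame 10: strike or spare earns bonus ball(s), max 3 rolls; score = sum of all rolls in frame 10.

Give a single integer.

Frame 1: OPEN (8+1=9). Cumulative: 9
Frame 2: OPEN (7+2=9). Cumulative: 18
Frame 3: SPARE (0+10=10). 10 + next roll (5) = 15. Cumulative: 33
Frame 4: OPEN (5+3=8). Cumulative: 41
Frame 5: SPARE (1+9=10). 10 + next roll (6) = 16. Cumulative: 57
Frame 6: OPEN (6+2=8). Cumulative: 65

Answer: 8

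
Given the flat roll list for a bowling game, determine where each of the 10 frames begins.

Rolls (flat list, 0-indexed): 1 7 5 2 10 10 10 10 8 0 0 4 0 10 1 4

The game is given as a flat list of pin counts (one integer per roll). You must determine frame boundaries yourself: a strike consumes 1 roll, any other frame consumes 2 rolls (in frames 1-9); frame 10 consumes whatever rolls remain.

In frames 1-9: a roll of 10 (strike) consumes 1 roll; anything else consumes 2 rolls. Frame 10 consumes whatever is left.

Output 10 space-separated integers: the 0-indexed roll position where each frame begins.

Answer: 0 2 4 5 6 7 8 10 12 14

Derivation:
Frame 1 starts at roll index 0: rolls=1,7 (sum=8), consumes 2 rolls
Frame 2 starts at roll index 2: rolls=5,2 (sum=7), consumes 2 rolls
Frame 3 starts at roll index 4: roll=10 (strike), consumes 1 roll
Frame 4 starts at roll index 5: roll=10 (strike), consumes 1 roll
Frame 5 starts at roll index 6: roll=10 (strike), consumes 1 roll
Frame 6 starts at roll index 7: roll=10 (strike), consumes 1 roll
Frame 7 starts at roll index 8: rolls=8,0 (sum=8), consumes 2 rolls
Frame 8 starts at roll index 10: rolls=0,4 (sum=4), consumes 2 rolls
Frame 9 starts at roll index 12: rolls=0,10 (sum=10), consumes 2 rolls
Frame 10 starts at roll index 14: 2 remaining rolls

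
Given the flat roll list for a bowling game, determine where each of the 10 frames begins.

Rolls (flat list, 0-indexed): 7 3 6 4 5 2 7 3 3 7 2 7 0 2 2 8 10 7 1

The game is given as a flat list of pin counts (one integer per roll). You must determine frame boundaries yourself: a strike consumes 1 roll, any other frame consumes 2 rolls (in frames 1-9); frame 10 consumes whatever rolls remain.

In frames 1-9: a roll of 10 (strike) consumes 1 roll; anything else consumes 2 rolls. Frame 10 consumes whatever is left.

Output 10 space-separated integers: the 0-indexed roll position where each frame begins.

Frame 1 starts at roll index 0: rolls=7,3 (sum=10), consumes 2 rolls
Frame 2 starts at roll index 2: rolls=6,4 (sum=10), consumes 2 rolls
Frame 3 starts at roll index 4: rolls=5,2 (sum=7), consumes 2 rolls
Frame 4 starts at roll index 6: rolls=7,3 (sum=10), consumes 2 rolls
Frame 5 starts at roll index 8: rolls=3,7 (sum=10), consumes 2 rolls
Frame 6 starts at roll index 10: rolls=2,7 (sum=9), consumes 2 rolls
Frame 7 starts at roll index 12: rolls=0,2 (sum=2), consumes 2 rolls
Frame 8 starts at roll index 14: rolls=2,8 (sum=10), consumes 2 rolls
Frame 9 starts at roll index 16: roll=10 (strike), consumes 1 roll
Frame 10 starts at roll index 17: 2 remaining rolls

Answer: 0 2 4 6 8 10 12 14 16 17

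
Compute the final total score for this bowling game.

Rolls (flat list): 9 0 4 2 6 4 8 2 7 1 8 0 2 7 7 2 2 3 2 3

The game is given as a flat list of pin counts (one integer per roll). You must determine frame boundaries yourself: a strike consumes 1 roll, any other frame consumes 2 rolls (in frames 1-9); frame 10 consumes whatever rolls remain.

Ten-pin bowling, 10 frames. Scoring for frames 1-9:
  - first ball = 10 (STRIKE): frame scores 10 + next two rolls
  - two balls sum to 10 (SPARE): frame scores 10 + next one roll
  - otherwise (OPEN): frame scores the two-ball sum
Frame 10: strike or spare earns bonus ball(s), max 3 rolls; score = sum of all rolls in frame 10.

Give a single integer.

Frame 1: OPEN (9+0=9). Cumulative: 9
Frame 2: OPEN (4+2=6). Cumulative: 15
Frame 3: SPARE (6+4=10). 10 + next roll (8) = 18. Cumulative: 33
Frame 4: SPARE (8+2=10). 10 + next roll (7) = 17. Cumulative: 50
Frame 5: OPEN (7+1=8). Cumulative: 58
Frame 6: OPEN (8+0=8). Cumulative: 66
Frame 7: OPEN (2+7=9). Cumulative: 75
Frame 8: OPEN (7+2=9). Cumulative: 84
Frame 9: OPEN (2+3=5). Cumulative: 89
Frame 10: OPEN. Sum of all frame-10 rolls (2+3) = 5. Cumulative: 94

Answer: 94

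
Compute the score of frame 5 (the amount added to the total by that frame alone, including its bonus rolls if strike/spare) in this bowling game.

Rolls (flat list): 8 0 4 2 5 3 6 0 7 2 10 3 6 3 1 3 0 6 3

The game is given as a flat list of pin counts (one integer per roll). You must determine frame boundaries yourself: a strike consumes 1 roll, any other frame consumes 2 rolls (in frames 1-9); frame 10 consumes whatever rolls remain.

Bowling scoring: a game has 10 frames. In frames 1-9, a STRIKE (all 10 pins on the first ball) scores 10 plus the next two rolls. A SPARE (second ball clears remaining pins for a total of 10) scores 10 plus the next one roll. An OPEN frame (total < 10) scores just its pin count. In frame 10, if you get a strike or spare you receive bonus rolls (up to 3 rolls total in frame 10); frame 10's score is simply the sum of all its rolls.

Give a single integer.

Answer: 9

Derivation:
Frame 1: OPEN (8+0=8). Cumulative: 8
Frame 2: OPEN (4+2=6). Cumulative: 14
Frame 3: OPEN (5+3=8). Cumulative: 22
Frame 4: OPEN (6+0=6). Cumulative: 28
Frame 5: OPEN (7+2=9). Cumulative: 37
Frame 6: STRIKE. 10 + next two rolls (3+6) = 19. Cumulative: 56
Frame 7: OPEN (3+6=9). Cumulative: 65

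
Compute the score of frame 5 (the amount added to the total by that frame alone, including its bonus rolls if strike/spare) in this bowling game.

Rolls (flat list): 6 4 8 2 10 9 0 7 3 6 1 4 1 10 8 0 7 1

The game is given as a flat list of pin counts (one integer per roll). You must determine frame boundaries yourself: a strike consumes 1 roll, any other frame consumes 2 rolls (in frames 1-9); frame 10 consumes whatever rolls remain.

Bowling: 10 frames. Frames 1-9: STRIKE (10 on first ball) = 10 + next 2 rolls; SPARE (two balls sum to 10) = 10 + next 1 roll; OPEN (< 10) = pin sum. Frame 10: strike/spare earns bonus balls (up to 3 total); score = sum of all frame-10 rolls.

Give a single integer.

Frame 1: SPARE (6+4=10). 10 + next roll (8) = 18. Cumulative: 18
Frame 2: SPARE (8+2=10). 10 + next roll (10) = 20. Cumulative: 38
Frame 3: STRIKE. 10 + next two rolls (9+0) = 19. Cumulative: 57
Frame 4: OPEN (9+0=9). Cumulative: 66
Frame 5: SPARE (7+3=10). 10 + next roll (6) = 16. Cumulative: 82
Frame 6: OPEN (6+1=7). Cumulative: 89
Frame 7: OPEN (4+1=5). Cumulative: 94

Answer: 16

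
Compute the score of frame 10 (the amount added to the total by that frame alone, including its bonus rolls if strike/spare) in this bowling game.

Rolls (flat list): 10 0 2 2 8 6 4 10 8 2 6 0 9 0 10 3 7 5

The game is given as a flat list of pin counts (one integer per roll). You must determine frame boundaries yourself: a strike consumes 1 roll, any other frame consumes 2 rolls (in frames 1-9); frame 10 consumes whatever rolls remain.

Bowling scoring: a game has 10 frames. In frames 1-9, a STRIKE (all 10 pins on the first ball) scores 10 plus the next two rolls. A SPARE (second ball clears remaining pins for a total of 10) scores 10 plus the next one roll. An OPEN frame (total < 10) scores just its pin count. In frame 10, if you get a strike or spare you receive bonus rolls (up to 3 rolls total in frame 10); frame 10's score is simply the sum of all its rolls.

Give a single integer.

Frame 1: STRIKE. 10 + next two rolls (0+2) = 12. Cumulative: 12
Frame 2: OPEN (0+2=2). Cumulative: 14
Frame 3: SPARE (2+8=10). 10 + next roll (6) = 16. Cumulative: 30
Frame 4: SPARE (6+4=10). 10 + next roll (10) = 20. Cumulative: 50
Frame 5: STRIKE. 10 + next two rolls (8+2) = 20. Cumulative: 70
Frame 6: SPARE (8+2=10). 10 + next roll (6) = 16. Cumulative: 86
Frame 7: OPEN (6+0=6). Cumulative: 92
Frame 8: OPEN (9+0=9). Cumulative: 101
Frame 9: STRIKE. 10 + next two rolls (3+7) = 20. Cumulative: 121
Frame 10: SPARE. Sum of all frame-10 rolls (3+7+5) = 15. Cumulative: 136

Answer: 15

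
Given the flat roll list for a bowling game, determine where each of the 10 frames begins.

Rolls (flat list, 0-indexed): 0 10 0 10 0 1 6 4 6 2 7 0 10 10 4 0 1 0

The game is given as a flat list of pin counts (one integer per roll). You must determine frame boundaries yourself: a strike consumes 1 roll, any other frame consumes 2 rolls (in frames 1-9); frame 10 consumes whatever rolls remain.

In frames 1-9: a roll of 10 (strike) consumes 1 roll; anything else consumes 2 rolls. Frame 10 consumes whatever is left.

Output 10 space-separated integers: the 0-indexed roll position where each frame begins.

Answer: 0 2 4 6 8 10 12 13 14 16

Derivation:
Frame 1 starts at roll index 0: rolls=0,10 (sum=10), consumes 2 rolls
Frame 2 starts at roll index 2: rolls=0,10 (sum=10), consumes 2 rolls
Frame 3 starts at roll index 4: rolls=0,1 (sum=1), consumes 2 rolls
Frame 4 starts at roll index 6: rolls=6,4 (sum=10), consumes 2 rolls
Frame 5 starts at roll index 8: rolls=6,2 (sum=8), consumes 2 rolls
Frame 6 starts at roll index 10: rolls=7,0 (sum=7), consumes 2 rolls
Frame 7 starts at roll index 12: roll=10 (strike), consumes 1 roll
Frame 8 starts at roll index 13: roll=10 (strike), consumes 1 roll
Frame 9 starts at roll index 14: rolls=4,0 (sum=4), consumes 2 rolls
Frame 10 starts at roll index 16: 2 remaining rolls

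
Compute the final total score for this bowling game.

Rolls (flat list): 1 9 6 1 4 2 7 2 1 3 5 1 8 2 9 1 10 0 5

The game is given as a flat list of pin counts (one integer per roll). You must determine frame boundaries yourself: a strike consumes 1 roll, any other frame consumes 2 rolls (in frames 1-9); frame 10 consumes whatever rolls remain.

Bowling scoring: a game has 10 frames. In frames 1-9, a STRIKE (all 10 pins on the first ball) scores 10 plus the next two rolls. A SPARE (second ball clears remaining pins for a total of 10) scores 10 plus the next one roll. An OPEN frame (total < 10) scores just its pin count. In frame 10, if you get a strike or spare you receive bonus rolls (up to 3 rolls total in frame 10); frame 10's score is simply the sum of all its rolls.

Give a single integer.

Frame 1: SPARE (1+9=10). 10 + next roll (6) = 16. Cumulative: 16
Frame 2: OPEN (6+1=7). Cumulative: 23
Frame 3: OPEN (4+2=6). Cumulative: 29
Frame 4: OPEN (7+2=9). Cumulative: 38
Frame 5: OPEN (1+3=4). Cumulative: 42
Frame 6: OPEN (5+1=6). Cumulative: 48
Frame 7: SPARE (8+2=10). 10 + next roll (9) = 19. Cumulative: 67
Frame 8: SPARE (9+1=10). 10 + next roll (10) = 20. Cumulative: 87
Frame 9: STRIKE. 10 + next two rolls (0+5) = 15. Cumulative: 102
Frame 10: OPEN. Sum of all frame-10 rolls (0+5) = 5. Cumulative: 107

Answer: 107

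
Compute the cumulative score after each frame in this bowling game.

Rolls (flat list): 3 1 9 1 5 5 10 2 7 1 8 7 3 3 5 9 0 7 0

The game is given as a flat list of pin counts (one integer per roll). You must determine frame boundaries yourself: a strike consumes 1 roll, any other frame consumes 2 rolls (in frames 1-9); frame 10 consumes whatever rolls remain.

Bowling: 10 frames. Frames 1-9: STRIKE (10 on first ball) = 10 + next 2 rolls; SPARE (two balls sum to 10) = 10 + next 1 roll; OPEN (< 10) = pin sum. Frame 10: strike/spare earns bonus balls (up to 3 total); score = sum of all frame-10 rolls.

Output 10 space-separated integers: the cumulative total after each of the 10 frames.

Answer: 4 19 39 58 67 76 89 97 106 113

Derivation:
Frame 1: OPEN (3+1=4). Cumulative: 4
Frame 2: SPARE (9+1=10). 10 + next roll (5) = 15. Cumulative: 19
Frame 3: SPARE (5+5=10). 10 + next roll (10) = 20. Cumulative: 39
Frame 4: STRIKE. 10 + next two rolls (2+7) = 19. Cumulative: 58
Frame 5: OPEN (2+7=9). Cumulative: 67
Frame 6: OPEN (1+8=9). Cumulative: 76
Frame 7: SPARE (7+3=10). 10 + next roll (3) = 13. Cumulative: 89
Frame 8: OPEN (3+5=8). Cumulative: 97
Frame 9: OPEN (9+0=9). Cumulative: 106
Frame 10: OPEN. Sum of all frame-10 rolls (7+0) = 7. Cumulative: 113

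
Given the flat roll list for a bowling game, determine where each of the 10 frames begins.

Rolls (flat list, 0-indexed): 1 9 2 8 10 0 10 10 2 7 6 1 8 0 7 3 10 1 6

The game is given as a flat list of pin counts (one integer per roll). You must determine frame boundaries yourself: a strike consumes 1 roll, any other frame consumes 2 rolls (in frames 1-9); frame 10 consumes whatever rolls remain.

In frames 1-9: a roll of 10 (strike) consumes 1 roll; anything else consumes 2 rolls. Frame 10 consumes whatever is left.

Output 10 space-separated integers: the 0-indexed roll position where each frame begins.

Answer: 0 2 4 5 7 8 10 12 14 16

Derivation:
Frame 1 starts at roll index 0: rolls=1,9 (sum=10), consumes 2 rolls
Frame 2 starts at roll index 2: rolls=2,8 (sum=10), consumes 2 rolls
Frame 3 starts at roll index 4: roll=10 (strike), consumes 1 roll
Frame 4 starts at roll index 5: rolls=0,10 (sum=10), consumes 2 rolls
Frame 5 starts at roll index 7: roll=10 (strike), consumes 1 roll
Frame 6 starts at roll index 8: rolls=2,7 (sum=9), consumes 2 rolls
Frame 7 starts at roll index 10: rolls=6,1 (sum=7), consumes 2 rolls
Frame 8 starts at roll index 12: rolls=8,0 (sum=8), consumes 2 rolls
Frame 9 starts at roll index 14: rolls=7,3 (sum=10), consumes 2 rolls
Frame 10 starts at roll index 16: 3 remaining rolls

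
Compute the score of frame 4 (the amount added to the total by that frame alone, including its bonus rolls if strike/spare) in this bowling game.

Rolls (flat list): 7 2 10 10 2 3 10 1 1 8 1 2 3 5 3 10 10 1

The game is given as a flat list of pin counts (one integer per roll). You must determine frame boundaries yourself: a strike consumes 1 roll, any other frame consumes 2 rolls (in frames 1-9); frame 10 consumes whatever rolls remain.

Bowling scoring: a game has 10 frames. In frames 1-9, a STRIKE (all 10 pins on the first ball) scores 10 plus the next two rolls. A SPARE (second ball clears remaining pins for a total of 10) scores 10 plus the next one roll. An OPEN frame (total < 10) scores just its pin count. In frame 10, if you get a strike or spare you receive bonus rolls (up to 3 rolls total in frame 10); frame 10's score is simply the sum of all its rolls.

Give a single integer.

Frame 1: OPEN (7+2=9). Cumulative: 9
Frame 2: STRIKE. 10 + next two rolls (10+2) = 22. Cumulative: 31
Frame 3: STRIKE. 10 + next two rolls (2+3) = 15. Cumulative: 46
Frame 4: OPEN (2+3=5). Cumulative: 51
Frame 5: STRIKE. 10 + next two rolls (1+1) = 12. Cumulative: 63
Frame 6: OPEN (1+1=2). Cumulative: 65

Answer: 5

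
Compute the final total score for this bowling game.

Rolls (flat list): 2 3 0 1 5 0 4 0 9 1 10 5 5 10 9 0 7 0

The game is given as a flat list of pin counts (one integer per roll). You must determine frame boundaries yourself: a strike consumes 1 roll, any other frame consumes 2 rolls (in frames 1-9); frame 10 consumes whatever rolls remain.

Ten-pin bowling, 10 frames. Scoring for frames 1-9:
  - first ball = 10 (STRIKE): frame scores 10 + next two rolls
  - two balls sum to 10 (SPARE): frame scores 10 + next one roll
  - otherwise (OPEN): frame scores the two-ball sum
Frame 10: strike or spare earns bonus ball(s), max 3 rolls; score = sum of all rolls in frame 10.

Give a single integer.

Answer: 110

Derivation:
Frame 1: OPEN (2+3=5). Cumulative: 5
Frame 2: OPEN (0+1=1). Cumulative: 6
Frame 3: OPEN (5+0=5). Cumulative: 11
Frame 4: OPEN (4+0=4). Cumulative: 15
Frame 5: SPARE (9+1=10). 10 + next roll (10) = 20. Cumulative: 35
Frame 6: STRIKE. 10 + next two rolls (5+5) = 20. Cumulative: 55
Frame 7: SPARE (5+5=10). 10 + next roll (10) = 20. Cumulative: 75
Frame 8: STRIKE. 10 + next two rolls (9+0) = 19. Cumulative: 94
Frame 9: OPEN (9+0=9). Cumulative: 103
Frame 10: OPEN. Sum of all frame-10 rolls (7+0) = 7. Cumulative: 110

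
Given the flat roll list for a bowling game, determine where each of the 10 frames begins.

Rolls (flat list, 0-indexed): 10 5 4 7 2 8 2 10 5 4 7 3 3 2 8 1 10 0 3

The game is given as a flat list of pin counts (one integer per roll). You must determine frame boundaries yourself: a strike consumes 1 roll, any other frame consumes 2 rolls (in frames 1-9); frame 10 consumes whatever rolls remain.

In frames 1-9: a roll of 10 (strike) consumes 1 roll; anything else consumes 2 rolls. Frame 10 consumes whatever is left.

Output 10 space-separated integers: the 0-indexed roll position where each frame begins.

Answer: 0 1 3 5 7 8 10 12 14 16

Derivation:
Frame 1 starts at roll index 0: roll=10 (strike), consumes 1 roll
Frame 2 starts at roll index 1: rolls=5,4 (sum=9), consumes 2 rolls
Frame 3 starts at roll index 3: rolls=7,2 (sum=9), consumes 2 rolls
Frame 4 starts at roll index 5: rolls=8,2 (sum=10), consumes 2 rolls
Frame 5 starts at roll index 7: roll=10 (strike), consumes 1 roll
Frame 6 starts at roll index 8: rolls=5,4 (sum=9), consumes 2 rolls
Frame 7 starts at roll index 10: rolls=7,3 (sum=10), consumes 2 rolls
Frame 8 starts at roll index 12: rolls=3,2 (sum=5), consumes 2 rolls
Frame 9 starts at roll index 14: rolls=8,1 (sum=9), consumes 2 rolls
Frame 10 starts at roll index 16: 3 remaining rolls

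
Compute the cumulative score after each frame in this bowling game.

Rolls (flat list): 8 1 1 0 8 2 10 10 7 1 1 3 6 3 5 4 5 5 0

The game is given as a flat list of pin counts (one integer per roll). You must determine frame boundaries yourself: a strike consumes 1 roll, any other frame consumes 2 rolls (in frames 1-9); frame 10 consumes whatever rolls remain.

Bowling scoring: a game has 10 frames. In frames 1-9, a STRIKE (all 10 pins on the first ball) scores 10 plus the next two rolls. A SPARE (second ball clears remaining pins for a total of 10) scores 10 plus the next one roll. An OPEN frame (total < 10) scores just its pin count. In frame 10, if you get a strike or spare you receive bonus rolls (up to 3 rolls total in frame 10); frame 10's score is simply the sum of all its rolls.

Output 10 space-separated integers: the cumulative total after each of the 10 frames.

Answer: 9 10 30 57 75 83 87 96 105 115

Derivation:
Frame 1: OPEN (8+1=9). Cumulative: 9
Frame 2: OPEN (1+0=1). Cumulative: 10
Frame 3: SPARE (8+2=10). 10 + next roll (10) = 20. Cumulative: 30
Frame 4: STRIKE. 10 + next two rolls (10+7) = 27. Cumulative: 57
Frame 5: STRIKE. 10 + next two rolls (7+1) = 18. Cumulative: 75
Frame 6: OPEN (7+1=8). Cumulative: 83
Frame 7: OPEN (1+3=4). Cumulative: 87
Frame 8: OPEN (6+3=9). Cumulative: 96
Frame 9: OPEN (5+4=9). Cumulative: 105
Frame 10: SPARE. Sum of all frame-10 rolls (5+5+0) = 10. Cumulative: 115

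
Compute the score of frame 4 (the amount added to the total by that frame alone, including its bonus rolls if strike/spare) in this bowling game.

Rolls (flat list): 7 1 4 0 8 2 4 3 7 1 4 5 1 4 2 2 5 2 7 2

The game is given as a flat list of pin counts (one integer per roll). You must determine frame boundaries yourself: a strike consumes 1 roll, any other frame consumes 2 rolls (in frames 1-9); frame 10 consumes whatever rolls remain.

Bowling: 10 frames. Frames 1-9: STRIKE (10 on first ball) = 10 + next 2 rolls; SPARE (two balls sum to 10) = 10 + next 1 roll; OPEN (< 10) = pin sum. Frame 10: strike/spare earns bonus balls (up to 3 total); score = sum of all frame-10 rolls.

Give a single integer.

Answer: 7

Derivation:
Frame 1: OPEN (7+1=8). Cumulative: 8
Frame 2: OPEN (4+0=4). Cumulative: 12
Frame 3: SPARE (8+2=10). 10 + next roll (4) = 14. Cumulative: 26
Frame 4: OPEN (4+3=7). Cumulative: 33
Frame 5: OPEN (7+1=8). Cumulative: 41
Frame 6: OPEN (4+5=9). Cumulative: 50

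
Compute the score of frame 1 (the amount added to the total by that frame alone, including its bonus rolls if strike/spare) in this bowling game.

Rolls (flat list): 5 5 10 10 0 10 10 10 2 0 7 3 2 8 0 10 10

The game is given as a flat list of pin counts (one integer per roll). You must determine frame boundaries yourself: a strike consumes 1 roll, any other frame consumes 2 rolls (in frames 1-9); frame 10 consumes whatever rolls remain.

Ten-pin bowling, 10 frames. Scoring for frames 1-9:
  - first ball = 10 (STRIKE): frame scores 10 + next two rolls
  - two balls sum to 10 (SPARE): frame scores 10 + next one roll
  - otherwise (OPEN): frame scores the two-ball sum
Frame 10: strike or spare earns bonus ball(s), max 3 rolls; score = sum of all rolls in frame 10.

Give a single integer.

Frame 1: SPARE (5+5=10). 10 + next roll (10) = 20. Cumulative: 20
Frame 2: STRIKE. 10 + next two rolls (10+0) = 20. Cumulative: 40
Frame 3: STRIKE. 10 + next two rolls (0+10) = 20. Cumulative: 60

Answer: 20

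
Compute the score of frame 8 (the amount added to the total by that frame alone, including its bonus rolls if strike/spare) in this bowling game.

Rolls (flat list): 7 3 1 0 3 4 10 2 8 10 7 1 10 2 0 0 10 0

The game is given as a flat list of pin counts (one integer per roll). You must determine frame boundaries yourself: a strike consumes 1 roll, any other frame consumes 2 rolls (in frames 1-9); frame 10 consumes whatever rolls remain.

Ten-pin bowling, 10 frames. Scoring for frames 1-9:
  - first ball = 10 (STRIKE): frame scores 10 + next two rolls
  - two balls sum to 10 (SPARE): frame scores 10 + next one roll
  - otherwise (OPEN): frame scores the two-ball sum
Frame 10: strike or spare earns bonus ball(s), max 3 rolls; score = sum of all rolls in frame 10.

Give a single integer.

Answer: 12

Derivation:
Frame 1: SPARE (7+3=10). 10 + next roll (1) = 11. Cumulative: 11
Frame 2: OPEN (1+0=1). Cumulative: 12
Frame 3: OPEN (3+4=7). Cumulative: 19
Frame 4: STRIKE. 10 + next two rolls (2+8) = 20. Cumulative: 39
Frame 5: SPARE (2+8=10). 10 + next roll (10) = 20. Cumulative: 59
Frame 6: STRIKE. 10 + next two rolls (7+1) = 18. Cumulative: 77
Frame 7: OPEN (7+1=8). Cumulative: 85
Frame 8: STRIKE. 10 + next two rolls (2+0) = 12. Cumulative: 97
Frame 9: OPEN (2+0=2). Cumulative: 99
Frame 10: SPARE. Sum of all frame-10 rolls (0+10+0) = 10. Cumulative: 109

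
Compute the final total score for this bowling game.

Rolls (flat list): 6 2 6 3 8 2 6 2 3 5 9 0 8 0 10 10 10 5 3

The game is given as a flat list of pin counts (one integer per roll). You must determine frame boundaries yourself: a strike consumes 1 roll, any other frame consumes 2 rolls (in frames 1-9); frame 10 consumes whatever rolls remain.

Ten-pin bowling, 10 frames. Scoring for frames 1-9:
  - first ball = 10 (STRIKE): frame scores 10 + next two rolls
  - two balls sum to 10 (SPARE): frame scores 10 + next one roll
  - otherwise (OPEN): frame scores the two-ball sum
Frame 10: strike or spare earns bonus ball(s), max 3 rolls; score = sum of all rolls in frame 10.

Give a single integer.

Answer: 139

Derivation:
Frame 1: OPEN (6+2=8). Cumulative: 8
Frame 2: OPEN (6+3=9). Cumulative: 17
Frame 3: SPARE (8+2=10). 10 + next roll (6) = 16. Cumulative: 33
Frame 4: OPEN (6+2=8). Cumulative: 41
Frame 5: OPEN (3+5=8). Cumulative: 49
Frame 6: OPEN (9+0=9). Cumulative: 58
Frame 7: OPEN (8+0=8). Cumulative: 66
Frame 8: STRIKE. 10 + next two rolls (10+10) = 30. Cumulative: 96
Frame 9: STRIKE. 10 + next two rolls (10+5) = 25. Cumulative: 121
Frame 10: STRIKE. Sum of all frame-10 rolls (10+5+3) = 18. Cumulative: 139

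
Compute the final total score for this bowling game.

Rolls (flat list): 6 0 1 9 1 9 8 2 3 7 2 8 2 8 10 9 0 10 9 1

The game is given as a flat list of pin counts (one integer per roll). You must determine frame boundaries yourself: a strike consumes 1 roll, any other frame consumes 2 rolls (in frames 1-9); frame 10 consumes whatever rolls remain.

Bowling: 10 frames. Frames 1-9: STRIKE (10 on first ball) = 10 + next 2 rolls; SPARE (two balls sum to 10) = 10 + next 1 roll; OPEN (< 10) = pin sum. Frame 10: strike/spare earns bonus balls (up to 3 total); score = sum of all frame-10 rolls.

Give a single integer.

Answer: 140

Derivation:
Frame 1: OPEN (6+0=6). Cumulative: 6
Frame 2: SPARE (1+9=10). 10 + next roll (1) = 11. Cumulative: 17
Frame 3: SPARE (1+9=10). 10 + next roll (8) = 18. Cumulative: 35
Frame 4: SPARE (8+2=10). 10 + next roll (3) = 13. Cumulative: 48
Frame 5: SPARE (3+7=10). 10 + next roll (2) = 12. Cumulative: 60
Frame 6: SPARE (2+8=10). 10 + next roll (2) = 12. Cumulative: 72
Frame 7: SPARE (2+8=10). 10 + next roll (10) = 20. Cumulative: 92
Frame 8: STRIKE. 10 + next two rolls (9+0) = 19. Cumulative: 111
Frame 9: OPEN (9+0=9). Cumulative: 120
Frame 10: STRIKE. Sum of all frame-10 rolls (10+9+1) = 20. Cumulative: 140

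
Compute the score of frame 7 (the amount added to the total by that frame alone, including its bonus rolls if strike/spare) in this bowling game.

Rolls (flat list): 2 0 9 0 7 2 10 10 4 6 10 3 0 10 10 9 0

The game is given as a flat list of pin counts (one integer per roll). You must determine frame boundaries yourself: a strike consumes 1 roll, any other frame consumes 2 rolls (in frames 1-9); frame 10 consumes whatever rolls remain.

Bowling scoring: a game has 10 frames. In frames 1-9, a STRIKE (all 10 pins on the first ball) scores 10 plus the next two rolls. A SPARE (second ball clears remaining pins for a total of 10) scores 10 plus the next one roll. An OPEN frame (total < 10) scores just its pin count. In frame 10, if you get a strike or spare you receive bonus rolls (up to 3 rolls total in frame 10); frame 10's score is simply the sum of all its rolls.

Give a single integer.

Answer: 13

Derivation:
Frame 1: OPEN (2+0=2). Cumulative: 2
Frame 2: OPEN (9+0=9). Cumulative: 11
Frame 3: OPEN (7+2=9). Cumulative: 20
Frame 4: STRIKE. 10 + next two rolls (10+4) = 24. Cumulative: 44
Frame 5: STRIKE. 10 + next two rolls (4+6) = 20. Cumulative: 64
Frame 6: SPARE (4+6=10). 10 + next roll (10) = 20. Cumulative: 84
Frame 7: STRIKE. 10 + next two rolls (3+0) = 13. Cumulative: 97
Frame 8: OPEN (3+0=3). Cumulative: 100
Frame 9: STRIKE. 10 + next two rolls (10+9) = 29. Cumulative: 129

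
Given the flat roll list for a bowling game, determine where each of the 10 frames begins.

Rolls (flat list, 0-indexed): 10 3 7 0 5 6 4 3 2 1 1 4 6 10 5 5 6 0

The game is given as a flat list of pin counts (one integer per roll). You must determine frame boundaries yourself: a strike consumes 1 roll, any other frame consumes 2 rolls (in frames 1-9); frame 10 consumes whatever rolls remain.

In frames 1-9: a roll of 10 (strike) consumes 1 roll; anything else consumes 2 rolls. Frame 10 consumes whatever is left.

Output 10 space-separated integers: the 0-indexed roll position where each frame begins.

Answer: 0 1 3 5 7 9 11 13 14 16

Derivation:
Frame 1 starts at roll index 0: roll=10 (strike), consumes 1 roll
Frame 2 starts at roll index 1: rolls=3,7 (sum=10), consumes 2 rolls
Frame 3 starts at roll index 3: rolls=0,5 (sum=5), consumes 2 rolls
Frame 4 starts at roll index 5: rolls=6,4 (sum=10), consumes 2 rolls
Frame 5 starts at roll index 7: rolls=3,2 (sum=5), consumes 2 rolls
Frame 6 starts at roll index 9: rolls=1,1 (sum=2), consumes 2 rolls
Frame 7 starts at roll index 11: rolls=4,6 (sum=10), consumes 2 rolls
Frame 8 starts at roll index 13: roll=10 (strike), consumes 1 roll
Frame 9 starts at roll index 14: rolls=5,5 (sum=10), consumes 2 rolls
Frame 10 starts at roll index 16: 2 remaining rolls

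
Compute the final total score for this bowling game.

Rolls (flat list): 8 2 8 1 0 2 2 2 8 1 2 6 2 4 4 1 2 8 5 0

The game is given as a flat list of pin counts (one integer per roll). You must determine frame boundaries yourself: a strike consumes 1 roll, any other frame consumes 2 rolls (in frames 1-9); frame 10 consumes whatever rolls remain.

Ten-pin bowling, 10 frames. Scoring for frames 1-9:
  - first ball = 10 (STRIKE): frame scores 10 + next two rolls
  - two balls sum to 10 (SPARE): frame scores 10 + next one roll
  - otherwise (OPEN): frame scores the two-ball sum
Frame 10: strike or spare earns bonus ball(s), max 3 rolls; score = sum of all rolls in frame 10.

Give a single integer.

Answer: 81

Derivation:
Frame 1: SPARE (8+2=10). 10 + next roll (8) = 18. Cumulative: 18
Frame 2: OPEN (8+1=9). Cumulative: 27
Frame 3: OPEN (0+2=2). Cumulative: 29
Frame 4: OPEN (2+2=4). Cumulative: 33
Frame 5: OPEN (8+1=9). Cumulative: 42
Frame 6: OPEN (2+6=8). Cumulative: 50
Frame 7: OPEN (2+4=6). Cumulative: 56
Frame 8: OPEN (4+1=5). Cumulative: 61
Frame 9: SPARE (2+8=10). 10 + next roll (5) = 15. Cumulative: 76
Frame 10: OPEN. Sum of all frame-10 rolls (5+0) = 5. Cumulative: 81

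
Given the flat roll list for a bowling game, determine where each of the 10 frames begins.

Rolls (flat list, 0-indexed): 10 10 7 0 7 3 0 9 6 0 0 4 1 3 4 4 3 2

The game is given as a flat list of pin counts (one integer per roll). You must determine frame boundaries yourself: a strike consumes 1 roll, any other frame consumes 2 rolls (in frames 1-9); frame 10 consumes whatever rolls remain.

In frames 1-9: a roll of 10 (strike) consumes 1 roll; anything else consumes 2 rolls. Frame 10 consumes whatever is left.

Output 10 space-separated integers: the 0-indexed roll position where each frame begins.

Answer: 0 1 2 4 6 8 10 12 14 16

Derivation:
Frame 1 starts at roll index 0: roll=10 (strike), consumes 1 roll
Frame 2 starts at roll index 1: roll=10 (strike), consumes 1 roll
Frame 3 starts at roll index 2: rolls=7,0 (sum=7), consumes 2 rolls
Frame 4 starts at roll index 4: rolls=7,3 (sum=10), consumes 2 rolls
Frame 5 starts at roll index 6: rolls=0,9 (sum=9), consumes 2 rolls
Frame 6 starts at roll index 8: rolls=6,0 (sum=6), consumes 2 rolls
Frame 7 starts at roll index 10: rolls=0,4 (sum=4), consumes 2 rolls
Frame 8 starts at roll index 12: rolls=1,3 (sum=4), consumes 2 rolls
Frame 9 starts at roll index 14: rolls=4,4 (sum=8), consumes 2 rolls
Frame 10 starts at roll index 16: 2 remaining rolls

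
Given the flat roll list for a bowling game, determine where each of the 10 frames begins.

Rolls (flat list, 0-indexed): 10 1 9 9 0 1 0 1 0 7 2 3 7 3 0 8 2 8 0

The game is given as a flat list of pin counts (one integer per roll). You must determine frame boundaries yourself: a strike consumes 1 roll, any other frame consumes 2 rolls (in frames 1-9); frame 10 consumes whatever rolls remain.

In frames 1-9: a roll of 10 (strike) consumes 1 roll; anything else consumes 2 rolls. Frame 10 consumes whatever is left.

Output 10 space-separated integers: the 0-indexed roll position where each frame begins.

Frame 1 starts at roll index 0: roll=10 (strike), consumes 1 roll
Frame 2 starts at roll index 1: rolls=1,9 (sum=10), consumes 2 rolls
Frame 3 starts at roll index 3: rolls=9,0 (sum=9), consumes 2 rolls
Frame 4 starts at roll index 5: rolls=1,0 (sum=1), consumes 2 rolls
Frame 5 starts at roll index 7: rolls=1,0 (sum=1), consumes 2 rolls
Frame 6 starts at roll index 9: rolls=7,2 (sum=9), consumes 2 rolls
Frame 7 starts at roll index 11: rolls=3,7 (sum=10), consumes 2 rolls
Frame 8 starts at roll index 13: rolls=3,0 (sum=3), consumes 2 rolls
Frame 9 starts at roll index 15: rolls=8,2 (sum=10), consumes 2 rolls
Frame 10 starts at roll index 17: 2 remaining rolls

Answer: 0 1 3 5 7 9 11 13 15 17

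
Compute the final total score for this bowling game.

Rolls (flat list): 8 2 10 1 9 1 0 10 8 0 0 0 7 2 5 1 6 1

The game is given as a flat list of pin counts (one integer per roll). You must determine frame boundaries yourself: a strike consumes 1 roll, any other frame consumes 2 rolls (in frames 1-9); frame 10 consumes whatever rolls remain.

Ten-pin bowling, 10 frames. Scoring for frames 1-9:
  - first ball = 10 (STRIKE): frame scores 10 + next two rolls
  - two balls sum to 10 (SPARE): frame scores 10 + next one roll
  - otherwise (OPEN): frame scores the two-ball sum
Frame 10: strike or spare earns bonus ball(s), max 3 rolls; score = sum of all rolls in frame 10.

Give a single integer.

Answer: 100

Derivation:
Frame 1: SPARE (8+2=10). 10 + next roll (10) = 20. Cumulative: 20
Frame 2: STRIKE. 10 + next two rolls (1+9) = 20. Cumulative: 40
Frame 3: SPARE (1+9=10). 10 + next roll (1) = 11. Cumulative: 51
Frame 4: OPEN (1+0=1). Cumulative: 52
Frame 5: STRIKE. 10 + next two rolls (8+0) = 18. Cumulative: 70
Frame 6: OPEN (8+0=8). Cumulative: 78
Frame 7: OPEN (0+0=0). Cumulative: 78
Frame 8: OPEN (7+2=9). Cumulative: 87
Frame 9: OPEN (5+1=6). Cumulative: 93
Frame 10: OPEN. Sum of all frame-10 rolls (6+1) = 7. Cumulative: 100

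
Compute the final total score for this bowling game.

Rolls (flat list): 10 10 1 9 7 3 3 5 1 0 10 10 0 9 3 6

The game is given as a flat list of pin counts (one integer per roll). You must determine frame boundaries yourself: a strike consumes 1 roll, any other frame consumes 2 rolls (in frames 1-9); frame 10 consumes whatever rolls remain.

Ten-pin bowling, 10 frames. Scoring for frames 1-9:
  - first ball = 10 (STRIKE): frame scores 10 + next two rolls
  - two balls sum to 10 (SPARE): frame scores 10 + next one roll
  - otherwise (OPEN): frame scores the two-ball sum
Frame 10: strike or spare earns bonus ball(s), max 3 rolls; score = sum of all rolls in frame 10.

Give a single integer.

Answer: 137

Derivation:
Frame 1: STRIKE. 10 + next two rolls (10+1) = 21. Cumulative: 21
Frame 2: STRIKE. 10 + next two rolls (1+9) = 20. Cumulative: 41
Frame 3: SPARE (1+9=10). 10 + next roll (7) = 17. Cumulative: 58
Frame 4: SPARE (7+3=10). 10 + next roll (3) = 13. Cumulative: 71
Frame 5: OPEN (3+5=8). Cumulative: 79
Frame 6: OPEN (1+0=1). Cumulative: 80
Frame 7: STRIKE. 10 + next two rolls (10+0) = 20. Cumulative: 100
Frame 8: STRIKE. 10 + next two rolls (0+9) = 19. Cumulative: 119
Frame 9: OPEN (0+9=9). Cumulative: 128
Frame 10: OPEN. Sum of all frame-10 rolls (3+6) = 9. Cumulative: 137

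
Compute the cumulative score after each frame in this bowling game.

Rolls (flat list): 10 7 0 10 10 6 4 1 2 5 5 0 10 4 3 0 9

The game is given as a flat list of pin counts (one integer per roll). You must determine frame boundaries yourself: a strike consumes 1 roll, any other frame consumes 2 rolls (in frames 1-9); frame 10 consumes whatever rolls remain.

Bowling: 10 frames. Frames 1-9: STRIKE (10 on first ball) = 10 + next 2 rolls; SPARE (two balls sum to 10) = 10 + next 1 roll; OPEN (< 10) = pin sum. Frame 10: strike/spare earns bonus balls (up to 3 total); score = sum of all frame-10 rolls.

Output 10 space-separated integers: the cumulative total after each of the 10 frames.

Answer: 17 24 50 70 81 84 94 108 115 124

Derivation:
Frame 1: STRIKE. 10 + next two rolls (7+0) = 17. Cumulative: 17
Frame 2: OPEN (7+0=7). Cumulative: 24
Frame 3: STRIKE. 10 + next two rolls (10+6) = 26. Cumulative: 50
Frame 4: STRIKE. 10 + next two rolls (6+4) = 20. Cumulative: 70
Frame 5: SPARE (6+4=10). 10 + next roll (1) = 11. Cumulative: 81
Frame 6: OPEN (1+2=3). Cumulative: 84
Frame 7: SPARE (5+5=10). 10 + next roll (0) = 10. Cumulative: 94
Frame 8: SPARE (0+10=10). 10 + next roll (4) = 14. Cumulative: 108
Frame 9: OPEN (4+3=7). Cumulative: 115
Frame 10: OPEN. Sum of all frame-10 rolls (0+9) = 9. Cumulative: 124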